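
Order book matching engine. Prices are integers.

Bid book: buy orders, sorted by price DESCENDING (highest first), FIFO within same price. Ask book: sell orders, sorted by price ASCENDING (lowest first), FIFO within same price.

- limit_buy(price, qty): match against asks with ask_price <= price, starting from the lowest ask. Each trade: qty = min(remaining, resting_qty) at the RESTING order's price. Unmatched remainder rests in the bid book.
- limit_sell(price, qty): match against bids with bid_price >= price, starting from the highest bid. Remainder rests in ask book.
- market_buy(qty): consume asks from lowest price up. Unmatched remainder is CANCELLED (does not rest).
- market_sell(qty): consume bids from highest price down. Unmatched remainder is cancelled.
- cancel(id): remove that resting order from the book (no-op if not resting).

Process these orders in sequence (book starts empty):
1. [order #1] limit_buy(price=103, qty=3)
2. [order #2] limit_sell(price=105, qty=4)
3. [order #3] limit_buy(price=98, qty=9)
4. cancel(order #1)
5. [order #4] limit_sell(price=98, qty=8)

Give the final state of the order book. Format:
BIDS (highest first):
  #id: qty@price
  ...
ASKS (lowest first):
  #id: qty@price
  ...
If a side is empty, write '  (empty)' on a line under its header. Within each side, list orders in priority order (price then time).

After op 1 [order #1] limit_buy(price=103, qty=3): fills=none; bids=[#1:3@103] asks=[-]
After op 2 [order #2] limit_sell(price=105, qty=4): fills=none; bids=[#1:3@103] asks=[#2:4@105]
After op 3 [order #3] limit_buy(price=98, qty=9): fills=none; bids=[#1:3@103 #3:9@98] asks=[#2:4@105]
After op 4 cancel(order #1): fills=none; bids=[#3:9@98] asks=[#2:4@105]
After op 5 [order #4] limit_sell(price=98, qty=8): fills=#3x#4:8@98; bids=[#3:1@98] asks=[#2:4@105]

Answer: BIDS (highest first):
  #3: 1@98
ASKS (lowest first):
  #2: 4@105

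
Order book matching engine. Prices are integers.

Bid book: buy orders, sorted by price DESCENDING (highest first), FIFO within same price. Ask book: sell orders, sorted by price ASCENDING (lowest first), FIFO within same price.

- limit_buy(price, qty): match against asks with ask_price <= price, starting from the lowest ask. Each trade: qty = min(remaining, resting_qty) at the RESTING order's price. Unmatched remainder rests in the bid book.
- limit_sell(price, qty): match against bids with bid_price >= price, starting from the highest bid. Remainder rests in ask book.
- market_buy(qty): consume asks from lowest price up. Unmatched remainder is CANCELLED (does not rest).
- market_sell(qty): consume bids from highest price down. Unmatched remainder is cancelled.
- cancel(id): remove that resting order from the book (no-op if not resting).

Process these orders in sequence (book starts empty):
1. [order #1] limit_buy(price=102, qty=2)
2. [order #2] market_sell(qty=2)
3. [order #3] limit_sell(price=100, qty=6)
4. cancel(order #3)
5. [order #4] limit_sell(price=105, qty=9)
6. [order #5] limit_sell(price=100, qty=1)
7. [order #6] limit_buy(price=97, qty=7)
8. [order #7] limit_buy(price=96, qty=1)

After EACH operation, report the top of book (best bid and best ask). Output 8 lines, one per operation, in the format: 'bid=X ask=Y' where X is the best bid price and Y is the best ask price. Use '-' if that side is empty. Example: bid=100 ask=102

After op 1 [order #1] limit_buy(price=102, qty=2): fills=none; bids=[#1:2@102] asks=[-]
After op 2 [order #2] market_sell(qty=2): fills=#1x#2:2@102; bids=[-] asks=[-]
After op 3 [order #3] limit_sell(price=100, qty=6): fills=none; bids=[-] asks=[#3:6@100]
After op 4 cancel(order #3): fills=none; bids=[-] asks=[-]
After op 5 [order #4] limit_sell(price=105, qty=9): fills=none; bids=[-] asks=[#4:9@105]
After op 6 [order #5] limit_sell(price=100, qty=1): fills=none; bids=[-] asks=[#5:1@100 #4:9@105]
After op 7 [order #6] limit_buy(price=97, qty=7): fills=none; bids=[#6:7@97] asks=[#5:1@100 #4:9@105]
After op 8 [order #7] limit_buy(price=96, qty=1): fills=none; bids=[#6:7@97 #7:1@96] asks=[#5:1@100 #4:9@105]

Answer: bid=102 ask=-
bid=- ask=-
bid=- ask=100
bid=- ask=-
bid=- ask=105
bid=- ask=100
bid=97 ask=100
bid=97 ask=100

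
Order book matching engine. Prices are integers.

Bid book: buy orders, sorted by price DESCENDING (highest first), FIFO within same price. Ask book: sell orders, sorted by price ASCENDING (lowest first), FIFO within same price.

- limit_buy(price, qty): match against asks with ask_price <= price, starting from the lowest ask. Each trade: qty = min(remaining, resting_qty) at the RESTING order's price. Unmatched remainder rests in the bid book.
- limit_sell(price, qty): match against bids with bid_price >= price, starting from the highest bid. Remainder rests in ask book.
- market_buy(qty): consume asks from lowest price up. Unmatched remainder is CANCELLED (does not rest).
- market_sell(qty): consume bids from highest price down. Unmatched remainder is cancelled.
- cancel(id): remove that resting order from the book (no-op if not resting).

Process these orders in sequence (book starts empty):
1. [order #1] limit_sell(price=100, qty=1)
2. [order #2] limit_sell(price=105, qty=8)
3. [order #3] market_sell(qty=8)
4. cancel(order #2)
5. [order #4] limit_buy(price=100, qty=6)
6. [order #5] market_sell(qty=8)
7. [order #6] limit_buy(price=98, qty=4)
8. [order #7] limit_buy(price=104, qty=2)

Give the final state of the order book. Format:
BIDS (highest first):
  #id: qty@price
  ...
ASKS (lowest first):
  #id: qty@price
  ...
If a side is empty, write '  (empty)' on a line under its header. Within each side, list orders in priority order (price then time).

After op 1 [order #1] limit_sell(price=100, qty=1): fills=none; bids=[-] asks=[#1:1@100]
After op 2 [order #2] limit_sell(price=105, qty=8): fills=none; bids=[-] asks=[#1:1@100 #2:8@105]
After op 3 [order #3] market_sell(qty=8): fills=none; bids=[-] asks=[#1:1@100 #2:8@105]
After op 4 cancel(order #2): fills=none; bids=[-] asks=[#1:1@100]
After op 5 [order #4] limit_buy(price=100, qty=6): fills=#4x#1:1@100; bids=[#4:5@100] asks=[-]
After op 6 [order #5] market_sell(qty=8): fills=#4x#5:5@100; bids=[-] asks=[-]
After op 7 [order #6] limit_buy(price=98, qty=4): fills=none; bids=[#6:4@98] asks=[-]
After op 8 [order #7] limit_buy(price=104, qty=2): fills=none; bids=[#7:2@104 #6:4@98] asks=[-]

Answer: BIDS (highest first):
  #7: 2@104
  #6: 4@98
ASKS (lowest first):
  (empty)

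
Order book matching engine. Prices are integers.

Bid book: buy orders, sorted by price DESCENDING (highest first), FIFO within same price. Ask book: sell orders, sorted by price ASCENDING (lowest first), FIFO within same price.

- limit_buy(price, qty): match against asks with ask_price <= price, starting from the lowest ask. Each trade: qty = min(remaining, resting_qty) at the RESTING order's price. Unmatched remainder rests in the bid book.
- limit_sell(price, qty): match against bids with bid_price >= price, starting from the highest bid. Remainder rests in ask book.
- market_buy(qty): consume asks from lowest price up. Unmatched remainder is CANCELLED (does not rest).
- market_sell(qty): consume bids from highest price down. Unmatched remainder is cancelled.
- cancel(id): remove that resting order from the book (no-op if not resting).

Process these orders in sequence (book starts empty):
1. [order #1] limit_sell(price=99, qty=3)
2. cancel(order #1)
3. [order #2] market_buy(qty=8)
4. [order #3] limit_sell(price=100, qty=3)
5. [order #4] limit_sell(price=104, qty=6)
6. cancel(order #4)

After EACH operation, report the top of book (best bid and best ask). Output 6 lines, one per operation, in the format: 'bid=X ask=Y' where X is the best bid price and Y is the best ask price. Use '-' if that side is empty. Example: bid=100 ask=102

Answer: bid=- ask=99
bid=- ask=-
bid=- ask=-
bid=- ask=100
bid=- ask=100
bid=- ask=100

Derivation:
After op 1 [order #1] limit_sell(price=99, qty=3): fills=none; bids=[-] asks=[#1:3@99]
After op 2 cancel(order #1): fills=none; bids=[-] asks=[-]
After op 3 [order #2] market_buy(qty=8): fills=none; bids=[-] asks=[-]
After op 4 [order #3] limit_sell(price=100, qty=3): fills=none; bids=[-] asks=[#3:3@100]
After op 5 [order #4] limit_sell(price=104, qty=6): fills=none; bids=[-] asks=[#3:3@100 #4:6@104]
After op 6 cancel(order #4): fills=none; bids=[-] asks=[#3:3@100]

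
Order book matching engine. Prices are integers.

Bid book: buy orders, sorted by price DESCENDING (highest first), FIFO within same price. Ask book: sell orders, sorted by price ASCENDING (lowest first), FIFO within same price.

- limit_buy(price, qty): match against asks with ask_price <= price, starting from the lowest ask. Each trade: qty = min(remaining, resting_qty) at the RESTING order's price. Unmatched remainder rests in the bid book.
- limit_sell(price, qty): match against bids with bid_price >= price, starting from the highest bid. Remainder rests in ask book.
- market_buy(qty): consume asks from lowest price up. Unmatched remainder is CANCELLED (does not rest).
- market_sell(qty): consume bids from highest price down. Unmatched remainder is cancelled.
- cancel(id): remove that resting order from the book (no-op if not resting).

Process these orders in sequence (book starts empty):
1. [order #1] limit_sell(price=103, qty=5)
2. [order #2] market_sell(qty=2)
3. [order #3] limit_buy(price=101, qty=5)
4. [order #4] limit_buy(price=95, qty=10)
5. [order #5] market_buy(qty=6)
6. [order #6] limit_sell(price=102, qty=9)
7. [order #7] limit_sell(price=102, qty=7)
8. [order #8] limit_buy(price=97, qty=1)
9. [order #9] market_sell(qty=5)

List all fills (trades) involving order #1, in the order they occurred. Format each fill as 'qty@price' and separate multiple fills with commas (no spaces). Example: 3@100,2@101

After op 1 [order #1] limit_sell(price=103, qty=5): fills=none; bids=[-] asks=[#1:5@103]
After op 2 [order #2] market_sell(qty=2): fills=none; bids=[-] asks=[#1:5@103]
After op 3 [order #3] limit_buy(price=101, qty=5): fills=none; bids=[#3:5@101] asks=[#1:5@103]
After op 4 [order #4] limit_buy(price=95, qty=10): fills=none; bids=[#3:5@101 #4:10@95] asks=[#1:5@103]
After op 5 [order #5] market_buy(qty=6): fills=#5x#1:5@103; bids=[#3:5@101 #4:10@95] asks=[-]
After op 6 [order #6] limit_sell(price=102, qty=9): fills=none; bids=[#3:5@101 #4:10@95] asks=[#6:9@102]
After op 7 [order #7] limit_sell(price=102, qty=7): fills=none; bids=[#3:5@101 #4:10@95] asks=[#6:9@102 #7:7@102]
After op 8 [order #8] limit_buy(price=97, qty=1): fills=none; bids=[#3:5@101 #8:1@97 #4:10@95] asks=[#6:9@102 #7:7@102]
After op 9 [order #9] market_sell(qty=5): fills=#3x#9:5@101; bids=[#8:1@97 #4:10@95] asks=[#6:9@102 #7:7@102]

Answer: 5@103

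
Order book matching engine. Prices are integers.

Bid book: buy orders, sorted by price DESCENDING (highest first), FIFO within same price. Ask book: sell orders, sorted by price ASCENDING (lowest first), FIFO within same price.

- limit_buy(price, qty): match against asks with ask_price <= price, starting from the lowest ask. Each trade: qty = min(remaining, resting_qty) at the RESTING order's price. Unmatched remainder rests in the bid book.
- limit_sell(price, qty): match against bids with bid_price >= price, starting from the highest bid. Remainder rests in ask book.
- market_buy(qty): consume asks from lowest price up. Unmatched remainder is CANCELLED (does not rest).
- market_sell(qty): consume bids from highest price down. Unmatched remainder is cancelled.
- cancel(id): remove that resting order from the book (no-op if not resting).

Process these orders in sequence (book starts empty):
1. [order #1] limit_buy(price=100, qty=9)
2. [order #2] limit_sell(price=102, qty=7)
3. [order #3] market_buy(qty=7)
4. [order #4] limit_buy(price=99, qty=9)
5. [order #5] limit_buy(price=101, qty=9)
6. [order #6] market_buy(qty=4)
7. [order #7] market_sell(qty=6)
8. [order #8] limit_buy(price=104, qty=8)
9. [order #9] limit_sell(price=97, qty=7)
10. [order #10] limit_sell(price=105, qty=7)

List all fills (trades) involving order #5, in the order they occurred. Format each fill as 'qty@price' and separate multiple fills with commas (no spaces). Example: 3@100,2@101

Answer: 6@101

Derivation:
After op 1 [order #1] limit_buy(price=100, qty=9): fills=none; bids=[#1:9@100] asks=[-]
After op 2 [order #2] limit_sell(price=102, qty=7): fills=none; bids=[#1:9@100] asks=[#2:7@102]
After op 3 [order #3] market_buy(qty=7): fills=#3x#2:7@102; bids=[#1:9@100] asks=[-]
After op 4 [order #4] limit_buy(price=99, qty=9): fills=none; bids=[#1:9@100 #4:9@99] asks=[-]
After op 5 [order #5] limit_buy(price=101, qty=9): fills=none; bids=[#5:9@101 #1:9@100 #4:9@99] asks=[-]
After op 6 [order #6] market_buy(qty=4): fills=none; bids=[#5:9@101 #1:9@100 #4:9@99] asks=[-]
After op 7 [order #7] market_sell(qty=6): fills=#5x#7:6@101; bids=[#5:3@101 #1:9@100 #4:9@99] asks=[-]
After op 8 [order #8] limit_buy(price=104, qty=8): fills=none; bids=[#8:8@104 #5:3@101 #1:9@100 #4:9@99] asks=[-]
After op 9 [order #9] limit_sell(price=97, qty=7): fills=#8x#9:7@104; bids=[#8:1@104 #5:3@101 #1:9@100 #4:9@99] asks=[-]
After op 10 [order #10] limit_sell(price=105, qty=7): fills=none; bids=[#8:1@104 #5:3@101 #1:9@100 #4:9@99] asks=[#10:7@105]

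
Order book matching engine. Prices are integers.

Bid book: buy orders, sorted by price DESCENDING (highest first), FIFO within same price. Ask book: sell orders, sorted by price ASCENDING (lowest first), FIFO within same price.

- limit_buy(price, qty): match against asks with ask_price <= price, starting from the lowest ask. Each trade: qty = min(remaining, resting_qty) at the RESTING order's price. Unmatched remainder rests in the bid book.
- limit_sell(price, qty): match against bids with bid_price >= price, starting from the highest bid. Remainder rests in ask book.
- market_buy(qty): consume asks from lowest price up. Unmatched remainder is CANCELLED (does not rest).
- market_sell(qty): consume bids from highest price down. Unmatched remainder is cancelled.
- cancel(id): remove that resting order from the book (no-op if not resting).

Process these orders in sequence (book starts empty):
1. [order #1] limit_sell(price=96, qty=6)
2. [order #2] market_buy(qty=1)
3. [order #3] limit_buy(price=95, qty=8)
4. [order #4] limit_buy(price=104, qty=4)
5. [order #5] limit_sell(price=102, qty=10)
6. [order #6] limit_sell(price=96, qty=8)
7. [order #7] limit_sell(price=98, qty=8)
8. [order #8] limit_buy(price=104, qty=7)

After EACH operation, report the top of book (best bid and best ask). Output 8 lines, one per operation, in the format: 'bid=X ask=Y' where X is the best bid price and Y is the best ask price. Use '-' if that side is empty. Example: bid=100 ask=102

Answer: bid=- ask=96
bid=- ask=96
bid=95 ask=96
bid=95 ask=96
bid=95 ask=96
bid=95 ask=96
bid=95 ask=96
bid=95 ask=96

Derivation:
After op 1 [order #1] limit_sell(price=96, qty=6): fills=none; bids=[-] asks=[#1:6@96]
After op 2 [order #2] market_buy(qty=1): fills=#2x#1:1@96; bids=[-] asks=[#1:5@96]
After op 3 [order #3] limit_buy(price=95, qty=8): fills=none; bids=[#3:8@95] asks=[#1:5@96]
After op 4 [order #4] limit_buy(price=104, qty=4): fills=#4x#1:4@96; bids=[#3:8@95] asks=[#1:1@96]
After op 5 [order #5] limit_sell(price=102, qty=10): fills=none; bids=[#3:8@95] asks=[#1:1@96 #5:10@102]
After op 6 [order #6] limit_sell(price=96, qty=8): fills=none; bids=[#3:8@95] asks=[#1:1@96 #6:8@96 #5:10@102]
After op 7 [order #7] limit_sell(price=98, qty=8): fills=none; bids=[#3:8@95] asks=[#1:1@96 #6:8@96 #7:8@98 #5:10@102]
After op 8 [order #8] limit_buy(price=104, qty=7): fills=#8x#1:1@96 #8x#6:6@96; bids=[#3:8@95] asks=[#6:2@96 #7:8@98 #5:10@102]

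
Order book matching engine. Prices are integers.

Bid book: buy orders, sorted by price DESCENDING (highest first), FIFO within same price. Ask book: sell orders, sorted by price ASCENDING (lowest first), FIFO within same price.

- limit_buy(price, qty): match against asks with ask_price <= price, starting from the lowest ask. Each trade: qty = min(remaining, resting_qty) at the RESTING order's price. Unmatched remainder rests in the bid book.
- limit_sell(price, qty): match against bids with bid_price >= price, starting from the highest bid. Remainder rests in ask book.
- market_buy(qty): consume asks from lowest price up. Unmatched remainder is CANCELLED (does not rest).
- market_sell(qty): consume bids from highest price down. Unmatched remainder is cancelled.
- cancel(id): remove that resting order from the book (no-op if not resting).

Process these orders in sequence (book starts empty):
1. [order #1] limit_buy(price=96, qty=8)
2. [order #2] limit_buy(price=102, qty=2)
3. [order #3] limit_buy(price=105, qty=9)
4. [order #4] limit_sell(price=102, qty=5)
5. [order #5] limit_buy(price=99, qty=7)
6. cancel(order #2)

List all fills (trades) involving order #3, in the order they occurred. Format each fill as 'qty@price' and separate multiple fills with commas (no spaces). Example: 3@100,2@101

Answer: 5@105

Derivation:
After op 1 [order #1] limit_buy(price=96, qty=8): fills=none; bids=[#1:8@96] asks=[-]
After op 2 [order #2] limit_buy(price=102, qty=2): fills=none; bids=[#2:2@102 #1:8@96] asks=[-]
After op 3 [order #3] limit_buy(price=105, qty=9): fills=none; bids=[#3:9@105 #2:2@102 #1:8@96] asks=[-]
After op 4 [order #4] limit_sell(price=102, qty=5): fills=#3x#4:5@105; bids=[#3:4@105 #2:2@102 #1:8@96] asks=[-]
After op 5 [order #5] limit_buy(price=99, qty=7): fills=none; bids=[#3:4@105 #2:2@102 #5:7@99 #1:8@96] asks=[-]
After op 6 cancel(order #2): fills=none; bids=[#3:4@105 #5:7@99 #1:8@96] asks=[-]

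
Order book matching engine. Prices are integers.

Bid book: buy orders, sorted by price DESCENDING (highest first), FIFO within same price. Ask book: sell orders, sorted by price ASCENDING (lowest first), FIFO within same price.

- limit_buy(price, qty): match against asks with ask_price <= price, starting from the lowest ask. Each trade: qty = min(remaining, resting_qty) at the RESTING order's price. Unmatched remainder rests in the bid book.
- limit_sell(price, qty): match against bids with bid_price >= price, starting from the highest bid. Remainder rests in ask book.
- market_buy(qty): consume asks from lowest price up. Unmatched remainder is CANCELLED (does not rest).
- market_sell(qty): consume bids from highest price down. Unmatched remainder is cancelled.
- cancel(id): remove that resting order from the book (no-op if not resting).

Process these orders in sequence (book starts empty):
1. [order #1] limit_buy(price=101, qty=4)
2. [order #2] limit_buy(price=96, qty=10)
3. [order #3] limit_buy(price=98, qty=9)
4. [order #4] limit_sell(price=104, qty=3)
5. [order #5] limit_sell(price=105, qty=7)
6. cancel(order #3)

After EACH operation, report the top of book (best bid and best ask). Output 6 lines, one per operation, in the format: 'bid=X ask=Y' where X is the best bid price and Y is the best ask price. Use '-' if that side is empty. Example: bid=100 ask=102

Answer: bid=101 ask=-
bid=101 ask=-
bid=101 ask=-
bid=101 ask=104
bid=101 ask=104
bid=101 ask=104

Derivation:
After op 1 [order #1] limit_buy(price=101, qty=4): fills=none; bids=[#1:4@101] asks=[-]
After op 2 [order #2] limit_buy(price=96, qty=10): fills=none; bids=[#1:4@101 #2:10@96] asks=[-]
After op 3 [order #3] limit_buy(price=98, qty=9): fills=none; bids=[#1:4@101 #3:9@98 #2:10@96] asks=[-]
After op 4 [order #4] limit_sell(price=104, qty=3): fills=none; bids=[#1:4@101 #3:9@98 #2:10@96] asks=[#4:3@104]
After op 5 [order #5] limit_sell(price=105, qty=7): fills=none; bids=[#1:4@101 #3:9@98 #2:10@96] asks=[#4:3@104 #5:7@105]
After op 6 cancel(order #3): fills=none; bids=[#1:4@101 #2:10@96] asks=[#4:3@104 #5:7@105]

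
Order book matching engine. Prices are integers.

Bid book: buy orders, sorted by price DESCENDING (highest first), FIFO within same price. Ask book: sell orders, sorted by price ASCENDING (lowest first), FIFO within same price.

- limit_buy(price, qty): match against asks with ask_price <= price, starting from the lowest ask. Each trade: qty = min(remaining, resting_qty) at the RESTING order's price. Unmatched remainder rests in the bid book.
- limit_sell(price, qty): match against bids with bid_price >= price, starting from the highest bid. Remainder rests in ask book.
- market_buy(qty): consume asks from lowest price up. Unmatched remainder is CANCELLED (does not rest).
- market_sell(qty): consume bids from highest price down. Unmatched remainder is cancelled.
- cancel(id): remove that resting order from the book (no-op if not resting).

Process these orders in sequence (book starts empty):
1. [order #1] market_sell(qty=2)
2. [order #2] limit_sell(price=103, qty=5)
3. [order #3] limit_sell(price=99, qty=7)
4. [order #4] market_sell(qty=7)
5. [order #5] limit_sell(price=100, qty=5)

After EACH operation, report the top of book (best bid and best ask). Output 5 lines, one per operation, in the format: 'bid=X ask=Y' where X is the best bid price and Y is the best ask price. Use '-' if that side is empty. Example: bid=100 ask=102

After op 1 [order #1] market_sell(qty=2): fills=none; bids=[-] asks=[-]
After op 2 [order #2] limit_sell(price=103, qty=5): fills=none; bids=[-] asks=[#2:5@103]
After op 3 [order #3] limit_sell(price=99, qty=7): fills=none; bids=[-] asks=[#3:7@99 #2:5@103]
After op 4 [order #4] market_sell(qty=7): fills=none; bids=[-] asks=[#3:7@99 #2:5@103]
After op 5 [order #5] limit_sell(price=100, qty=5): fills=none; bids=[-] asks=[#3:7@99 #5:5@100 #2:5@103]

Answer: bid=- ask=-
bid=- ask=103
bid=- ask=99
bid=- ask=99
bid=- ask=99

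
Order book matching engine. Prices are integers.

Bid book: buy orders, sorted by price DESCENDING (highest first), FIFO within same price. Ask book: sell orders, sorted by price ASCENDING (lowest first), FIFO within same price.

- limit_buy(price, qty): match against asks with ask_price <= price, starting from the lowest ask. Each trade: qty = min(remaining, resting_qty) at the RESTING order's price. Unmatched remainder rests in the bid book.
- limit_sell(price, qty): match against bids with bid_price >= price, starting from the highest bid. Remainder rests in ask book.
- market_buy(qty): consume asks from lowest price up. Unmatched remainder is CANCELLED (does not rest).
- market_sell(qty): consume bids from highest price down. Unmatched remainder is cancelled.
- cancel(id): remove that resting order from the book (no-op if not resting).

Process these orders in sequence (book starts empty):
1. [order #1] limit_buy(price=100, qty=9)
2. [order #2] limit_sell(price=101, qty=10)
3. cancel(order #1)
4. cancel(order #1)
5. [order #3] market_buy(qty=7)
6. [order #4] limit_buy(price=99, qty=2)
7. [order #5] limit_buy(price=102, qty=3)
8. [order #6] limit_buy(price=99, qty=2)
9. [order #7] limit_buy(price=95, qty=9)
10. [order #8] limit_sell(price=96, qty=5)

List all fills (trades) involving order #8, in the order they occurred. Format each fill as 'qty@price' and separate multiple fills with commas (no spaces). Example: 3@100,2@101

Answer: 2@99,2@99

Derivation:
After op 1 [order #1] limit_buy(price=100, qty=9): fills=none; bids=[#1:9@100] asks=[-]
After op 2 [order #2] limit_sell(price=101, qty=10): fills=none; bids=[#1:9@100] asks=[#2:10@101]
After op 3 cancel(order #1): fills=none; bids=[-] asks=[#2:10@101]
After op 4 cancel(order #1): fills=none; bids=[-] asks=[#2:10@101]
After op 5 [order #3] market_buy(qty=7): fills=#3x#2:7@101; bids=[-] asks=[#2:3@101]
After op 6 [order #4] limit_buy(price=99, qty=2): fills=none; bids=[#4:2@99] asks=[#2:3@101]
After op 7 [order #5] limit_buy(price=102, qty=3): fills=#5x#2:3@101; bids=[#4:2@99] asks=[-]
After op 8 [order #6] limit_buy(price=99, qty=2): fills=none; bids=[#4:2@99 #6:2@99] asks=[-]
After op 9 [order #7] limit_buy(price=95, qty=9): fills=none; bids=[#4:2@99 #6:2@99 #7:9@95] asks=[-]
After op 10 [order #8] limit_sell(price=96, qty=5): fills=#4x#8:2@99 #6x#8:2@99; bids=[#7:9@95] asks=[#8:1@96]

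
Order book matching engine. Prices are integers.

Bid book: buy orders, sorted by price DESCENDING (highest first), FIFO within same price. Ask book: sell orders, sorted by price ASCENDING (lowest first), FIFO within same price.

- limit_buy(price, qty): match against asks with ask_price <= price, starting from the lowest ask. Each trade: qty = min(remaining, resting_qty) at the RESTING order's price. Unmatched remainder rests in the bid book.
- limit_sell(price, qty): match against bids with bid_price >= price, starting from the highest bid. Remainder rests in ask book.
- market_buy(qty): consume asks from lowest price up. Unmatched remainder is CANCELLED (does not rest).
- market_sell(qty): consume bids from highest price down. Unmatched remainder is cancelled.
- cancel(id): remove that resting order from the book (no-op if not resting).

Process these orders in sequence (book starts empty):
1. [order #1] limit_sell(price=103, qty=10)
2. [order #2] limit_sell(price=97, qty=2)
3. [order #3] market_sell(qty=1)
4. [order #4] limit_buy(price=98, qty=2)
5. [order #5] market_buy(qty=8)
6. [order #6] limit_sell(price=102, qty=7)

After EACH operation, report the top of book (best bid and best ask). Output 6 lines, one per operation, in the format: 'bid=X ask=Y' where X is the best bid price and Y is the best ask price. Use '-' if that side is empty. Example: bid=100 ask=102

Answer: bid=- ask=103
bid=- ask=97
bid=- ask=97
bid=- ask=103
bid=- ask=103
bid=- ask=102

Derivation:
After op 1 [order #1] limit_sell(price=103, qty=10): fills=none; bids=[-] asks=[#1:10@103]
After op 2 [order #2] limit_sell(price=97, qty=2): fills=none; bids=[-] asks=[#2:2@97 #1:10@103]
After op 3 [order #3] market_sell(qty=1): fills=none; bids=[-] asks=[#2:2@97 #1:10@103]
After op 4 [order #4] limit_buy(price=98, qty=2): fills=#4x#2:2@97; bids=[-] asks=[#1:10@103]
After op 5 [order #5] market_buy(qty=8): fills=#5x#1:8@103; bids=[-] asks=[#1:2@103]
After op 6 [order #6] limit_sell(price=102, qty=7): fills=none; bids=[-] asks=[#6:7@102 #1:2@103]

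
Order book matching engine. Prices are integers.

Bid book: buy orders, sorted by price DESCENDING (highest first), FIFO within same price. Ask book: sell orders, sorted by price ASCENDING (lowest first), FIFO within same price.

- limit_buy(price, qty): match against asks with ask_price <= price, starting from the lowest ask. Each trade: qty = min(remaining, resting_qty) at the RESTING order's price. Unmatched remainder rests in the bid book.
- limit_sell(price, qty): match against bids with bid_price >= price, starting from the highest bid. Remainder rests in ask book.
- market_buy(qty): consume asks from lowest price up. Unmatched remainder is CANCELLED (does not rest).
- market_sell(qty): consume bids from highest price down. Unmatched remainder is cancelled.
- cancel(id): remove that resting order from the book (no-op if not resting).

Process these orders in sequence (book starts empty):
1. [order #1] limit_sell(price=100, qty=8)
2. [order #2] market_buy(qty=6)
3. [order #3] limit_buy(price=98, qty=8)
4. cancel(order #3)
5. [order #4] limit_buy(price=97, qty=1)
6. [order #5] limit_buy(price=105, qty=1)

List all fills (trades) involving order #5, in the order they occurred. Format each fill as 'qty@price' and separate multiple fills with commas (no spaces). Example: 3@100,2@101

Answer: 1@100

Derivation:
After op 1 [order #1] limit_sell(price=100, qty=8): fills=none; bids=[-] asks=[#1:8@100]
After op 2 [order #2] market_buy(qty=6): fills=#2x#1:6@100; bids=[-] asks=[#1:2@100]
After op 3 [order #3] limit_buy(price=98, qty=8): fills=none; bids=[#3:8@98] asks=[#1:2@100]
After op 4 cancel(order #3): fills=none; bids=[-] asks=[#1:2@100]
After op 5 [order #4] limit_buy(price=97, qty=1): fills=none; bids=[#4:1@97] asks=[#1:2@100]
After op 6 [order #5] limit_buy(price=105, qty=1): fills=#5x#1:1@100; bids=[#4:1@97] asks=[#1:1@100]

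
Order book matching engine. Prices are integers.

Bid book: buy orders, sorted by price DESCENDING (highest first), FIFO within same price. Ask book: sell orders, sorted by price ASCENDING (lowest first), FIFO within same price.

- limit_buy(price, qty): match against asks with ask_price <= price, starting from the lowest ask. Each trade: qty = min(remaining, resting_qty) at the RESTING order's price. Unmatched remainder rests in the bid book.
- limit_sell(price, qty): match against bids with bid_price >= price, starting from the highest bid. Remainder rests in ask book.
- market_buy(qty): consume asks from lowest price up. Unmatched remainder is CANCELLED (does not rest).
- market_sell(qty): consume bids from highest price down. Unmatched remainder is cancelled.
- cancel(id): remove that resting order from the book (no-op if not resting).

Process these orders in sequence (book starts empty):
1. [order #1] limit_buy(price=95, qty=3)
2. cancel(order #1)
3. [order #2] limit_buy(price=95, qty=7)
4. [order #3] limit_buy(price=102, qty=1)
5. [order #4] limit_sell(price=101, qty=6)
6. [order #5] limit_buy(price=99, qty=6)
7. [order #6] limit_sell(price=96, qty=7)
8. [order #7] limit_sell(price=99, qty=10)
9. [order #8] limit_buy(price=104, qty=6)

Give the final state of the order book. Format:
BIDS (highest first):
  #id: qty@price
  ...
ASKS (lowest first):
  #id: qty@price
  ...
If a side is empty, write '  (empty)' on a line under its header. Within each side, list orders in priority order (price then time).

Answer: BIDS (highest first):
  #2: 7@95
ASKS (lowest first):
  #7: 5@99
  #4: 5@101

Derivation:
After op 1 [order #1] limit_buy(price=95, qty=3): fills=none; bids=[#1:3@95] asks=[-]
After op 2 cancel(order #1): fills=none; bids=[-] asks=[-]
After op 3 [order #2] limit_buy(price=95, qty=7): fills=none; bids=[#2:7@95] asks=[-]
After op 4 [order #3] limit_buy(price=102, qty=1): fills=none; bids=[#3:1@102 #2:7@95] asks=[-]
After op 5 [order #4] limit_sell(price=101, qty=6): fills=#3x#4:1@102; bids=[#2:7@95] asks=[#4:5@101]
After op 6 [order #5] limit_buy(price=99, qty=6): fills=none; bids=[#5:6@99 #2:7@95] asks=[#4:5@101]
After op 7 [order #6] limit_sell(price=96, qty=7): fills=#5x#6:6@99; bids=[#2:7@95] asks=[#6:1@96 #4:5@101]
After op 8 [order #7] limit_sell(price=99, qty=10): fills=none; bids=[#2:7@95] asks=[#6:1@96 #7:10@99 #4:5@101]
After op 9 [order #8] limit_buy(price=104, qty=6): fills=#8x#6:1@96 #8x#7:5@99; bids=[#2:7@95] asks=[#7:5@99 #4:5@101]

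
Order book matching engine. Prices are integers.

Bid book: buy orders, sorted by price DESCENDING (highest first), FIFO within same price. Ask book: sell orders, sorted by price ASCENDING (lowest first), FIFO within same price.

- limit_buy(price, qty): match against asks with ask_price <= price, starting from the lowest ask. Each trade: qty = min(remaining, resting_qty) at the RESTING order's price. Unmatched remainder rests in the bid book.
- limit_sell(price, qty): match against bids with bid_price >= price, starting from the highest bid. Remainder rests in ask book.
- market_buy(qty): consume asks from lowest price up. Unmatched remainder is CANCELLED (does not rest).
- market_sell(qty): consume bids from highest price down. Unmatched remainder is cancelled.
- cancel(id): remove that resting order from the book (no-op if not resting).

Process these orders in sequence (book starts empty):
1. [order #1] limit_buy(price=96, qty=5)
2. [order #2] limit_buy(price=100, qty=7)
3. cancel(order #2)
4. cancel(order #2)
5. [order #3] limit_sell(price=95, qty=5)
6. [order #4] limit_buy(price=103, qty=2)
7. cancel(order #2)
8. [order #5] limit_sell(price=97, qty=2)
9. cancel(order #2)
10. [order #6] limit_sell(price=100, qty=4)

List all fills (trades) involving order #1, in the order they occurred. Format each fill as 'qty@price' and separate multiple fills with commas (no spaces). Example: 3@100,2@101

Answer: 5@96

Derivation:
After op 1 [order #1] limit_buy(price=96, qty=5): fills=none; bids=[#1:5@96] asks=[-]
After op 2 [order #2] limit_buy(price=100, qty=7): fills=none; bids=[#2:7@100 #1:5@96] asks=[-]
After op 3 cancel(order #2): fills=none; bids=[#1:5@96] asks=[-]
After op 4 cancel(order #2): fills=none; bids=[#1:5@96] asks=[-]
After op 5 [order #3] limit_sell(price=95, qty=5): fills=#1x#3:5@96; bids=[-] asks=[-]
After op 6 [order #4] limit_buy(price=103, qty=2): fills=none; bids=[#4:2@103] asks=[-]
After op 7 cancel(order #2): fills=none; bids=[#4:2@103] asks=[-]
After op 8 [order #5] limit_sell(price=97, qty=2): fills=#4x#5:2@103; bids=[-] asks=[-]
After op 9 cancel(order #2): fills=none; bids=[-] asks=[-]
After op 10 [order #6] limit_sell(price=100, qty=4): fills=none; bids=[-] asks=[#6:4@100]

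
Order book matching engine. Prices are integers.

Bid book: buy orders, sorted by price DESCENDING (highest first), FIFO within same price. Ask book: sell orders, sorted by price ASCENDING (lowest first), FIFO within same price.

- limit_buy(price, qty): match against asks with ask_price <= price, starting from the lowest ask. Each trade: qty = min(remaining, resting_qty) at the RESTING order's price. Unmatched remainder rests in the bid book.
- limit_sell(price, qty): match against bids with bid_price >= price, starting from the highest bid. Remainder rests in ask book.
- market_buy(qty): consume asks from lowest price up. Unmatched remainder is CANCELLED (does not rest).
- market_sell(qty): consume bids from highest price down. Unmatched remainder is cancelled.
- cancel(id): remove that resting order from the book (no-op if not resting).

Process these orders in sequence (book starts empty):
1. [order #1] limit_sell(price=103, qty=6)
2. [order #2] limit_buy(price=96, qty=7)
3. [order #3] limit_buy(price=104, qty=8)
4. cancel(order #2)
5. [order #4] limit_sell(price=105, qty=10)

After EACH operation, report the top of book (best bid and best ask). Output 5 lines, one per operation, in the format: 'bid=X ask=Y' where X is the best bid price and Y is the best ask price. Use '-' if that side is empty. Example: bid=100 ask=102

Answer: bid=- ask=103
bid=96 ask=103
bid=104 ask=-
bid=104 ask=-
bid=104 ask=105

Derivation:
After op 1 [order #1] limit_sell(price=103, qty=6): fills=none; bids=[-] asks=[#1:6@103]
After op 2 [order #2] limit_buy(price=96, qty=7): fills=none; bids=[#2:7@96] asks=[#1:6@103]
After op 3 [order #3] limit_buy(price=104, qty=8): fills=#3x#1:6@103; bids=[#3:2@104 #2:7@96] asks=[-]
After op 4 cancel(order #2): fills=none; bids=[#3:2@104] asks=[-]
After op 5 [order #4] limit_sell(price=105, qty=10): fills=none; bids=[#3:2@104] asks=[#4:10@105]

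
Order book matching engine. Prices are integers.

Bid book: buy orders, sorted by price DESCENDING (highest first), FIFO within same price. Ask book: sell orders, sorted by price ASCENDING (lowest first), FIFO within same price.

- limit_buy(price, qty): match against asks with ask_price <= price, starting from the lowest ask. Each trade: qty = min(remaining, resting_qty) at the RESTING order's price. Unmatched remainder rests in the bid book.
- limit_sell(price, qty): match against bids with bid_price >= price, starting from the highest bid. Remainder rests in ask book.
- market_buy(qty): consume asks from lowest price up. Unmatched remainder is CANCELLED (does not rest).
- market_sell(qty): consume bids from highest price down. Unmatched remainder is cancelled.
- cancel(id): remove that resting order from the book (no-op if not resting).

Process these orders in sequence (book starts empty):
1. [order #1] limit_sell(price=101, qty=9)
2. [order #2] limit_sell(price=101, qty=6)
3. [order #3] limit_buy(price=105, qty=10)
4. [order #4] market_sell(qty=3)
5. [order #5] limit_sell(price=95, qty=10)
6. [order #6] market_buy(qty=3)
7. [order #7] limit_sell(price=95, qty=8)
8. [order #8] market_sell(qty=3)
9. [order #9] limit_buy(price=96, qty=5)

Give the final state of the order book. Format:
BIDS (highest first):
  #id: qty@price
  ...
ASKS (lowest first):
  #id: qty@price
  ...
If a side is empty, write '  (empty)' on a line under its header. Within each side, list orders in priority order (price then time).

After op 1 [order #1] limit_sell(price=101, qty=9): fills=none; bids=[-] asks=[#1:9@101]
After op 2 [order #2] limit_sell(price=101, qty=6): fills=none; bids=[-] asks=[#1:9@101 #2:6@101]
After op 3 [order #3] limit_buy(price=105, qty=10): fills=#3x#1:9@101 #3x#2:1@101; bids=[-] asks=[#2:5@101]
After op 4 [order #4] market_sell(qty=3): fills=none; bids=[-] asks=[#2:5@101]
After op 5 [order #5] limit_sell(price=95, qty=10): fills=none; bids=[-] asks=[#5:10@95 #2:5@101]
After op 6 [order #6] market_buy(qty=3): fills=#6x#5:3@95; bids=[-] asks=[#5:7@95 #2:5@101]
After op 7 [order #7] limit_sell(price=95, qty=8): fills=none; bids=[-] asks=[#5:7@95 #7:8@95 #2:5@101]
After op 8 [order #8] market_sell(qty=3): fills=none; bids=[-] asks=[#5:7@95 #7:8@95 #2:5@101]
After op 9 [order #9] limit_buy(price=96, qty=5): fills=#9x#5:5@95; bids=[-] asks=[#5:2@95 #7:8@95 #2:5@101]

Answer: BIDS (highest first):
  (empty)
ASKS (lowest first):
  #5: 2@95
  #7: 8@95
  #2: 5@101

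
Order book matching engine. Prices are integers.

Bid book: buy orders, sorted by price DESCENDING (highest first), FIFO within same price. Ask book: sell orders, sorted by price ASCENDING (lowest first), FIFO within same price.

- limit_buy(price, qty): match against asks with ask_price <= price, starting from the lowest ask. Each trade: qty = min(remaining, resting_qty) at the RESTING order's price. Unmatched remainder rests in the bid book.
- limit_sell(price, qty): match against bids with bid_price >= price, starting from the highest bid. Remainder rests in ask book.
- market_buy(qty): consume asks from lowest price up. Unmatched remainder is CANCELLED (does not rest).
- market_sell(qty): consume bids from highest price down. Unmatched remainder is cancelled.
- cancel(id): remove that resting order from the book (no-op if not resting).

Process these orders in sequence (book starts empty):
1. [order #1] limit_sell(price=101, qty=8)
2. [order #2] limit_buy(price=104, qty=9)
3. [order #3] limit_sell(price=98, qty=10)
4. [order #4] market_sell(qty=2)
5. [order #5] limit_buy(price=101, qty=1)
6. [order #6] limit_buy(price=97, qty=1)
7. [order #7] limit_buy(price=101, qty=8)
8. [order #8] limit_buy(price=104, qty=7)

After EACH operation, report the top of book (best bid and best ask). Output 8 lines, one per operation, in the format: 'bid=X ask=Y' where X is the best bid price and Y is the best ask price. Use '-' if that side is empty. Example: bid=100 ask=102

Answer: bid=- ask=101
bid=104 ask=-
bid=- ask=98
bid=- ask=98
bid=- ask=98
bid=97 ask=98
bid=97 ask=-
bid=104 ask=-

Derivation:
After op 1 [order #1] limit_sell(price=101, qty=8): fills=none; bids=[-] asks=[#1:8@101]
After op 2 [order #2] limit_buy(price=104, qty=9): fills=#2x#1:8@101; bids=[#2:1@104] asks=[-]
After op 3 [order #3] limit_sell(price=98, qty=10): fills=#2x#3:1@104; bids=[-] asks=[#3:9@98]
After op 4 [order #4] market_sell(qty=2): fills=none; bids=[-] asks=[#3:9@98]
After op 5 [order #5] limit_buy(price=101, qty=1): fills=#5x#3:1@98; bids=[-] asks=[#3:8@98]
After op 6 [order #6] limit_buy(price=97, qty=1): fills=none; bids=[#6:1@97] asks=[#3:8@98]
After op 7 [order #7] limit_buy(price=101, qty=8): fills=#7x#3:8@98; bids=[#6:1@97] asks=[-]
After op 8 [order #8] limit_buy(price=104, qty=7): fills=none; bids=[#8:7@104 #6:1@97] asks=[-]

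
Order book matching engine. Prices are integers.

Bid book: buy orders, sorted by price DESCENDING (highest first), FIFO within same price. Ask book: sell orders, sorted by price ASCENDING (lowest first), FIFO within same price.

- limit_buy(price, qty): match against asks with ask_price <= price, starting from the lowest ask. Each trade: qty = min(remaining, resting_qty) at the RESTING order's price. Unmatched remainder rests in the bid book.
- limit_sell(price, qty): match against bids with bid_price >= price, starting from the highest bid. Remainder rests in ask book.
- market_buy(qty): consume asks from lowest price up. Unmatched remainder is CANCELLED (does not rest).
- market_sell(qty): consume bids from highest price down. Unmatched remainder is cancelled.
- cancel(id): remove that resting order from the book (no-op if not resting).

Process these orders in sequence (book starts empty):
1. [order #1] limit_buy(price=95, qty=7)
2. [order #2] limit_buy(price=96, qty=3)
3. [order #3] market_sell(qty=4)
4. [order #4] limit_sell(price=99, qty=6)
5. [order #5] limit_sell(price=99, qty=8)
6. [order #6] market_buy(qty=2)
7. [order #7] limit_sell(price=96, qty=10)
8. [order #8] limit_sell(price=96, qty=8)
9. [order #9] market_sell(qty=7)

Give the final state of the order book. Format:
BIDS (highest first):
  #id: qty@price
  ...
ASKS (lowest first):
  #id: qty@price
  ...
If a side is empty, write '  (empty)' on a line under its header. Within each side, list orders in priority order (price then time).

Answer: BIDS (highest first):
  (empty)
ASKS (lowest first):
  #7: 10@96
  #8: 8@96
  #4: 4@99
  #5: 8@99

Derivation:
After op 1 [order #1] limit_buy(price=95, qty=7): fills=none; bids=[#1:7@95] asks=[-]
After op 2 [order #2] limit_buy(price=96, qty=3): fills=none; bids=[#2:3@96 #1:7@95] asks=[-]
After op 3 [order #3] market_sell(qty=4): fills=#2x#3:3@96 #1x#3:1@95; bids=[#1:6@95] asks=[-]
After op 4 [order #4] limit_sell(price=99, qty=6): fills=none; bids=[#1:6@95] asks=[#4:6@99]
After op 5 [order #5] limit_sell(price=99, qty=8): fills=none; bids=[#1:6@95] asks=[#4:6@99 #5:8@99]
After op 6 [order #6] market_buy(qty=2): fills=#6x#4:2@99; bids=[#1:6@95] asks=[#4:4@99 #5:8@99]
After op 7 [order #7] limit_sell(price=96, qty=10): fills=none; bids=[#1:6@95] asks=[#7:10@96 #4:4@99 #5:8@99]
After op 8 [order #8] limit_sell(price=96, qty=8): fills=none; bids=[#1:6@95] asks=[#7:10@96 #8:8@96 #4:4@99 #5:8@99]
After op 9 [order #9] market_sell(qty=7): fills=#1x#9:6@95; bids=[-] asks=[#7:10@96 #8:8@96 #4:4@99 #5:8@99]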